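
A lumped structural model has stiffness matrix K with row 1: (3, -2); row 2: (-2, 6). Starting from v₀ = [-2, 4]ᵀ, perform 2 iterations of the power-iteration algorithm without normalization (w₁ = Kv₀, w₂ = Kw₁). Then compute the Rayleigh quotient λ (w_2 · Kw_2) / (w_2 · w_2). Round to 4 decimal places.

w1 = Kv₀ = (3·(-2) + (-2)·4; (-2)·(-2) + 6·4) = (-14, 28)
w2 = Kw1 = (3·(-14) + (-2)·28; (-2)·(-14) + 6·28) = (-98, 196)
Kw2 = (-686, 1372)
w2·Kw2 = (-98)·(-686) + 196·1372 = 336140; w2·w2 = (-98)·(-98) + 196·196 = 48020
λ ≈ 336140/48020 = 7.0000

7.0000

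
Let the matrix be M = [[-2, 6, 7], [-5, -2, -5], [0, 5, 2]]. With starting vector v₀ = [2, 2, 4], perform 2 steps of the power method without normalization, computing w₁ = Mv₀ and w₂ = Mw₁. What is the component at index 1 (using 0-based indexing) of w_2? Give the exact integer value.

w1 = Mv₀ = ((-2)·2 + 6·2 + 7·4; (-5)·2 + (-2)·2 + (-5)·4; 0·2 + 5·2 + 2·4) = (36, -34, 18)
w2 = Mw1 = ((-2)·36 + 6·(-34) + 7·18; (-5)·36 + (-2)·(-34) + (-5)·18; 0·36 + 5·(-34) + 2·18) = (-150, -202, -134)
The requested component of w2 is -202.

-202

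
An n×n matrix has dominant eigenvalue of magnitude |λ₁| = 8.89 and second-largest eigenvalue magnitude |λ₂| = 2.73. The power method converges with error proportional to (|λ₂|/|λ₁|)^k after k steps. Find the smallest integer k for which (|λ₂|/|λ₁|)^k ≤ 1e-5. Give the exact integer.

|λ₂/λ₁| = 2.73/8.89 = 0.30709
Need k ≥ ln(1e-5) / ln(0.30709) = -11.5129 / -1.1806 ≈ 9.752
Smallest integer k satisfying the bound: 10

10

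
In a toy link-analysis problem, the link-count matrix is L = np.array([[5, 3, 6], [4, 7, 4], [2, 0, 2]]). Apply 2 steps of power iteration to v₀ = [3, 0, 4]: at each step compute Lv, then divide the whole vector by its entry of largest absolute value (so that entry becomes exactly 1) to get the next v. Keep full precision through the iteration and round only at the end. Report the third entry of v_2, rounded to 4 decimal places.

Lv0 = (39.00000, 28.00000, 14.00000); divide by 39.00000 → v1 = (1.00000, 0.71795, 0.35897)
Lv1 = (9.30769, 10.46154, 2.71795); divide by 10.46154 → v2 = (0.88971, 1.00000, 0.25980)
Requested entry of v2: 106/408 = 0.2598

0.2598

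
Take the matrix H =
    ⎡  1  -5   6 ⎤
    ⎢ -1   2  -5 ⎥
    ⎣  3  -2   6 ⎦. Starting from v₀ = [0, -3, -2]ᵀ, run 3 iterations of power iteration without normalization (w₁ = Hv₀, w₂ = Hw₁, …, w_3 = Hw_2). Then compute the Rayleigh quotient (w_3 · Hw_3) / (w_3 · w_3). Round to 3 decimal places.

λ ≈ 10.468

w1 = Hv₀ = (1·0 + (-5)·(-3) + 6·(-2); (-1)·0 + 2·(-3) + (-5)·(-2); 3·0 + (-2)·(-3) + 6·(-2)) = (3, 4, -6)
w2 = Hw1 = (1·3 + (-5)·4 + 6·(-6); (-1)·3 + 2·4 + (-5)·(-6); 3·3 + (-2)·4 + 6·(-6)) = (-53, 35, -35)
w3 = Hw2 = (-438, 298, -439)
Hw3 = (-4562, 3229, -4544)
w3·Hw3 = (-438)·(-4562) + 298·3229 + (-439)·(-4544) = 4955214; w3·w3 = (-438)·(-438) + 298·298 + (-439)·(-439) = 473369
λ ≈ 4955214/473369 = 10.468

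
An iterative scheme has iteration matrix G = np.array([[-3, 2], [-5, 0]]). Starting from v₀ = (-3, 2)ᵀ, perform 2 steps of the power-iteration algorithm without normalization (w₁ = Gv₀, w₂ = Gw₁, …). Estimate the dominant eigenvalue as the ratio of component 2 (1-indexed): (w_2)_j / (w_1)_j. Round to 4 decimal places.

w1 = Gv₀ = ((-3)·(-3) + 2·2; (-5)·(-3) + 0·2) = (13, 15)
w2 = Gw1 = ((-3)·13 + 2·15; (-5)·13 + 0·15) = (-9, -65)
Ratio at component: -65 / 15 = -4.3333

λ ≈ -4.3333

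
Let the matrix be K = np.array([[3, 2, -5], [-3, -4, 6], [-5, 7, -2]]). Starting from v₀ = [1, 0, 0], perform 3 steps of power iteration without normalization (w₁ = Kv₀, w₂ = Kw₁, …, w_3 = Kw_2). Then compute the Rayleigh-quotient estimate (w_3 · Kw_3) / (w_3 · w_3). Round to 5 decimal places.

6.62445

w1 = Kv₀ = (3·1 + 2·0 + (-5)·0; (-3)·1 + (-4)·0 + 6·0; (-5)·1 + 7·0 + (-2)·0) = (3, -3, -5)
w2 = Kw1 = (3·3 + 2·(-3) + (-5)·(-5); (-3)·3 + (-4)·(-3) + 6·(-5); (-5)·3 + 7·(-3) + (-2)·(-5)) = (28, -27, -26)
w3 = Kw2 = (160, -132, -277)
Kw3 = (1601, -1614, -1170)
w3·Kw3 = 160·1601 + (-132)·(-1614) + (-277)·(-1170) = 793298; w3·w3 = 160·160 + (-132)·(-132) + (-277)·(-277) = 119753
λ ≈ 793298/119753 = 6.62445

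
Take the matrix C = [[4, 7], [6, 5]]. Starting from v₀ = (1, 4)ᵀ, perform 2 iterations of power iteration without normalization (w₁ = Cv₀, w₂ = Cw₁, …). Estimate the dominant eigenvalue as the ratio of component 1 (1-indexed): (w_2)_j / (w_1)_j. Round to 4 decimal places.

9.6875

w1 = Cv₀ = (4·1 + 7·4; 6·1 + 5·4) = (32, 26)
w2 = Cw1 = (4·32 + 7·26; 6·32 + 5·26) = (310, 322)
Ratio at component: 310 / 32 = 9.6875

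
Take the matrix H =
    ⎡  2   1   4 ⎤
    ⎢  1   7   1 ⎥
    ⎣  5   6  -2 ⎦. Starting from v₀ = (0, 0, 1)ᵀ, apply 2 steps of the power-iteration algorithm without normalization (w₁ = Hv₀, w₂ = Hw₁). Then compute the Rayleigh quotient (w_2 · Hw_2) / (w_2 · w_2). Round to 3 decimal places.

0.964

w1 = Hv₀ = (4, 1, -2)
w2 = Hw1 = (1, 9, 30)
Hw2 = (131, 94, -1)
w2·Hw2 = 1·131 + 9·94 + 30·(-1) = 947; w2·w2 = 1·1 + 9·9 + 30·30 = 982
λ ≈ 947/982 = 0.964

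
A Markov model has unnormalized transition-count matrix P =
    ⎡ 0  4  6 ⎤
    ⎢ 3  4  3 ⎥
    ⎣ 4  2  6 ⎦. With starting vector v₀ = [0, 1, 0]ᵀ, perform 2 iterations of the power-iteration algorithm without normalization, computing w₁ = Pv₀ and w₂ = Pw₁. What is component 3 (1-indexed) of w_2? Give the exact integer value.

36

w1 = Pv₀ = (4, 4, 2)
w2 = Pw1 = (28, 34, 36)
The requested component of w2 is 36.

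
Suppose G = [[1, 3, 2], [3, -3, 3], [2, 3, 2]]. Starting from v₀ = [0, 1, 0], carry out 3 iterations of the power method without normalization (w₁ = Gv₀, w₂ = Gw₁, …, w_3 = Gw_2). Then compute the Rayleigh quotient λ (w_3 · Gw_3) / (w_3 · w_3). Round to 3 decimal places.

λ ≈ -1.857

w1 = Gv₀ = (3, -3, 3)
w2 = Gw1 = (0, 27, 3)
w3 = Gw2 = (87, -72, 87)
Gw3 = (45, 738, 132)
w3·Gw3 = 87·45 + (-72)·738 + 87·132 = -37737; w3·w3 = 87·87 + (-72)·(-72) + 87·87 = 20322
λ ≈ -37737/20322 = -1.857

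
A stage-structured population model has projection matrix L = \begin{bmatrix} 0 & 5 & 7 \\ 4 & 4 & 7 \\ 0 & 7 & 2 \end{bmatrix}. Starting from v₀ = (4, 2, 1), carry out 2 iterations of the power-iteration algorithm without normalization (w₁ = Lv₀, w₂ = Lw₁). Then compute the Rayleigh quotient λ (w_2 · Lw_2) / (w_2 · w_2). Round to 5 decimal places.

λ ≈ 12.18090

w1 = Lv₀ = (0·4 + 5·2 + 7·1; 4·4 + 4·2 + 7·1; 0·4 + 7·2 + 2·1) = (17, 31, 16)
w2 = Lw1 = (0·17 + 5·31 + 7·16; 4·17 + 4·31 + 7·16; 0·17 + 7·31 + 2·16) = (267, 304, 249)
Lw2 = (3263, 4027, 2626)
w2·Lw2 = 267·3263 + 304·4027 + 249·2626 = 2749303; w2·w2 = 267·267 + 304·304 + 249·249 = 225706
λ ≈ 2749303/225706 = 12.18090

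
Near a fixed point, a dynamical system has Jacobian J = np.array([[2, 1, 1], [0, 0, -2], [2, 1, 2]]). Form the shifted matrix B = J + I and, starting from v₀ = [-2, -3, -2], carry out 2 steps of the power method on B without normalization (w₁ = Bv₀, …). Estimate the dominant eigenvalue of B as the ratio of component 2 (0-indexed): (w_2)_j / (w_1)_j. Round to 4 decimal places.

B = J + I has rows (3, 1, 1); (0, 1, -2); (2, 1, 3)
w1 = Bv₀ = (-11, 1, -13)
w2 = Bw1 = (-45, 27, -60)
Ratio: -60/-13 = 4.6154

μ ≈ 4.6154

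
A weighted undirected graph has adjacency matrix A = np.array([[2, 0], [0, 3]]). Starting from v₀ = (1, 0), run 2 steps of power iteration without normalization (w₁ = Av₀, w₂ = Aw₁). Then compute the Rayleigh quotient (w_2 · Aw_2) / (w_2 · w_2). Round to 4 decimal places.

2.0000

w1 = Av₀ = (2, 0)
w2 = Aw1 = (4, 0)
Aw2 = (8, 0)
w2·Aw2 = 4·8 + 0·0 = 32; w2·w2 = 4·4 + 0·0 = 16
λ ≈ 32/16 = 2.0000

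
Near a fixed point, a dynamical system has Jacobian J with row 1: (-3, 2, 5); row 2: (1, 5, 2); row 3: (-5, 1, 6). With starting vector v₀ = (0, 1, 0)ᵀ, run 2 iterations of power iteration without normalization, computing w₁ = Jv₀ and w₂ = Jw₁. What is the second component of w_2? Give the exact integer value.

w1 = Jv₀ = (2, 5, 1)
w2 = Jw1 = (9, 29, 1)
The requested component of w2 is 29.

29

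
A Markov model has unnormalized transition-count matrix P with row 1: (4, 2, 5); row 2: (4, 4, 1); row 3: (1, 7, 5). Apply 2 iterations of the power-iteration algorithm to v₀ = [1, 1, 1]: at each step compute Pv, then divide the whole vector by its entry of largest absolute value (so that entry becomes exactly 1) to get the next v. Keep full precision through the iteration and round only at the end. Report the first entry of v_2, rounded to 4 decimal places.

0.9137

Pv0 = (11.00000, 9.00000, 13.00000); divide by 13.00000 → v1 = (0.84615, 0.69231, 1.00000)
Pv1 = (9.76923, 7.15385, 10.69231); divide by 10.69231 → v2 = (0.91367, 0.66906, 1.00000)
Requested entry of v2: 127/139 = 0.9137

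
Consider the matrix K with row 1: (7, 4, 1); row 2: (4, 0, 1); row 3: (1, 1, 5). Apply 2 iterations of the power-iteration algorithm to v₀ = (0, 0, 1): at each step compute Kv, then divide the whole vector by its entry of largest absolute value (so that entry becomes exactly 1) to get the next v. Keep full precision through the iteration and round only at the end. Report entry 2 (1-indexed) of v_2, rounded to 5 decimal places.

Kv0 = (1.000000, 1.000000, 5.000000); divide by 5.000000 → v1 = (0.200000, 0.200000, 1.000000)
Kv1 = (3.200000, 1.800000, 5.400000); divide by 5.400000 → v2 = (0.592593, 0.333333, 1.000000)
Requested entry of v2: 9/27 = 0.33333

0.33333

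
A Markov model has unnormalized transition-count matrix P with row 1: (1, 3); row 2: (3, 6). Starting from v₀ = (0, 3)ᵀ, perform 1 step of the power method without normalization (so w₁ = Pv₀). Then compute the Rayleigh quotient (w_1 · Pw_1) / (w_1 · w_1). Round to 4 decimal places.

7.4000

w1 = Pv₀ = (9, 18)
Pw1 = (63, 135)
w1·Pw1 = 9·63 + 18·135 = 2997; w1·w1 = 9·9 + 18·18 = 405
λ ≈ 2997/405 = 7.4000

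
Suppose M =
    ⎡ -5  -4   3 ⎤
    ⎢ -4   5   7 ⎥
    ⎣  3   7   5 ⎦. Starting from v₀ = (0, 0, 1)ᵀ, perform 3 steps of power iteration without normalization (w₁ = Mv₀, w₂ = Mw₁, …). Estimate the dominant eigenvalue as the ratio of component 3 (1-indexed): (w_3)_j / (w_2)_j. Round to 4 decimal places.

8.8795

w1 = Mv₀ = ((-5)·0 + (-4)·0 + 3·1; (-4)·0 + 5·0 + 7·1; 3·0 + 7·0 + 5·1) = (3, 7, 5)
w2 = Mw1 = ((-5)·3 + (-4)·7 + 3·5; (-4)·3 + 5·7 + 7·5; 3·3 + 7·7 + 5·5) = (-28, 58, 83)
w3 = Mw2 = (157, 983, 737)
Ratio at component: 737 / 83 = 8.8795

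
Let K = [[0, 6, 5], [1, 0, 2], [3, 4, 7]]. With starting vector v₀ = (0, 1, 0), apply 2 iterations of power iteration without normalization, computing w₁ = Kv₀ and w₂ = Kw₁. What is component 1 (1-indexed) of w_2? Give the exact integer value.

w1 = Kv₀ = (0·0 + 6·1 + 5·0; 1·0 + 0·1 + 2·0; 3·0 + 4·1 + 7·0) = (6, 0, 4)
w2 = Kw1 = (0·6 + 6·0 + 5·4; 1·6 + 0·0 + 2·4; 3·6 + 4·0 + 7·4) = (20, 14, 46)
The requested component of w2 is 20.

20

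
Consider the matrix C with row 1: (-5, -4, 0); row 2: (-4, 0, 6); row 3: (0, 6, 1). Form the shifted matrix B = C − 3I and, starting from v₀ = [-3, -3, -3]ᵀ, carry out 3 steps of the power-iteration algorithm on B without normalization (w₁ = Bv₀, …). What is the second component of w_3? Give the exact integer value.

2127

B = C − 3I has rows (-8, -4, 0); (-4, -3, 6); (0, 6, -2)
w1 = Bv₀ = ((-8)·(-3) + (-4)·(-3) + 0·(-3); (-4)·(-3) + (-3)·(-3) + 6·(-3); 0·(-3) + 6·(-3) + (-2)·(-3)) = (36, 3, -12)
w2 = Bw1 = ((-8)·36 + (-4)·3 + 0·(-12); (-4)·36 + (-3)·3 + 6·(-12); 0·36 + 6·3 + (-2)·(-12)) = (-300, -225, 42)
w3 = Bw2 = (3300, 2127, -1434)
Requested component of w3: 2127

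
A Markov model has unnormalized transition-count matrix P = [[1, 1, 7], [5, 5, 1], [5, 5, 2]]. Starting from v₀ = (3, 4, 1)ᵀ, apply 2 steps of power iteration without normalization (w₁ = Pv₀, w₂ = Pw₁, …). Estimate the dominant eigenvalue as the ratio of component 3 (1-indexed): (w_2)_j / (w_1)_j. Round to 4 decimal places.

8.7568

w1 = Pv₀ = (1·3 + 1·4 + 7·1; 5·3 + 5·4 + 1·1; 5·3 + 5·4 + 2·1) = (14, 36, 37)
w2 = Pw1 = (1·14 + 1·36 + 7·37; 5·14 + 5·36 + 1·37; 5·14 + 5·36 + 2·37) = (309, 287, 324)
Ratio at component: 324 / 37 = 8.7568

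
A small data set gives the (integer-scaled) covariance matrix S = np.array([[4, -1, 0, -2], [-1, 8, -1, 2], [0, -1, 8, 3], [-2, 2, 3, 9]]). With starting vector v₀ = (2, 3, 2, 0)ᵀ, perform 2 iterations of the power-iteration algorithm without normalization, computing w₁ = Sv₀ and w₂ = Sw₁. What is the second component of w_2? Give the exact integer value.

158

w1 = Sv₀ = (4·2 + (-1)·3 + 0·2 + (-2)·0; (-1)·2 + 8·3 + (-1)·2 + 2·0; 0·2 + (-1)·3 + 8·2 + 3·0; (-2)·2 + 2·3 + 3·2 + 9·0) = (5, 20, 13, 8)
w2 = Sw1 = (4·5 + (-1)·20 + 0·13 + (-2)·8; (-1)·5 + 8·20 + (-1)·13 + 2·8; 0·5 + (-1)·20 + 8·13 + 3·8; (-2)·5 + 2·20 + 3·13 + 9·8) = (-16, 158, 108, 141)
The requested component of w2 is 158.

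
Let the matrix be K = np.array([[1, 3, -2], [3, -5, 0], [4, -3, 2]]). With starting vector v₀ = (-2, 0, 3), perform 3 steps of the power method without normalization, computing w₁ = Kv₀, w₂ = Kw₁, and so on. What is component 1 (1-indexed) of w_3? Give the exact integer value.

w1 = Kv₀ = (-8, -6, -2)
w2 = Kw1 = (-22, 6, -18)
w3 = Kw2 = (32, -96, -142)
The requested component of w3 is 32.

32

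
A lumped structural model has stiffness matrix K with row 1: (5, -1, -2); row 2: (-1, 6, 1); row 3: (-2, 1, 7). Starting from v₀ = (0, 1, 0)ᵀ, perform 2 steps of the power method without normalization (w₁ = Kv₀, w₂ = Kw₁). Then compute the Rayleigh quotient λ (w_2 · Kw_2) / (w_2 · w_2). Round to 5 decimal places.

7.61262

w1 = Kv₀ = (5·0 + (-1)·1 + (-2)·0; (-1)·0 + 6·1 + 1·0; (-2)·0 + 1·1 + 7·0) = (-1, 6, 1)
w2 = Kw1 = (5·(-1) + (-1)·6 + (-2)·1; (-1)·(-1) + 6·6 + 1·1; (-2)·(-1) + 1·6 + 7·1) = (-13, 38, 15)
Kw2 = (-133, 256, 169)
w2·Kw2 = (-13)·(-133) + 38·256 + 15·169 = 13992; w2·w2 = (-13)·(-13) + 38·38 + 15·15 = 1838
λ ≈ 13992/1838 = 7.61262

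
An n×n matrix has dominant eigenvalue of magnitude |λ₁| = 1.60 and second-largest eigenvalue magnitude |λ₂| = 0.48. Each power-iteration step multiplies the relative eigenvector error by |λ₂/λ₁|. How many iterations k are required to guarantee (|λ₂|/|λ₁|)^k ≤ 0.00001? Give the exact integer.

|λ₂/λ₁| = 0.48/1.60 = 0.30000
Need k ≥ ln(0.00001) / ln(0.30000) = -11.5129 / -1.2040 ≈ 9.562
Smallest integer k satisfying the bound: 10

10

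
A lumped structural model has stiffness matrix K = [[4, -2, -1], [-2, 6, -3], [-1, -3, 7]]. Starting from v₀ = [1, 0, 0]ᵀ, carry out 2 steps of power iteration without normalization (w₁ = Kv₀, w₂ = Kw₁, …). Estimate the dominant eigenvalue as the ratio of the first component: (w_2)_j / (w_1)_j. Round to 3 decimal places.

w1 = Kv₀ = (4·1 + (-2)·0 + (-1)·0; (-2)·1 + 6·0 + (-3)·0; (-1)·1 + (-3)·0 + 7·0) = (4, -2, -1)
w2 = Kw1 = (4·4 + (-2)·(-2) + (-1)·(-1); (-2)·4 + 6·(-2) + (-3)·(-1); (-1)·4 + (-3)·(-2) + 7·(-1)) = (21, -17, -5)
Ratio at component: 21 / 4 = 5.250

5.250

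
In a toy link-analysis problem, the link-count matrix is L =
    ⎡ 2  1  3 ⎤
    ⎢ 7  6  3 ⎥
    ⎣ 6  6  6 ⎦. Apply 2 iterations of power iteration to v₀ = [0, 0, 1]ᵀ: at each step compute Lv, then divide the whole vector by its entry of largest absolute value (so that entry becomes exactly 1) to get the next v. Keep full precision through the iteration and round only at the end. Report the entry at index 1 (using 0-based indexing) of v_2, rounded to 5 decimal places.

0.79167

Lv0 = (3.000000, 3.000000, 6.000000); divide by 6.000000 → v1 = (0.500000, 0.500000, 1.000000)
Lv1 = (4.500000, 9.500000, 12.000000); divide by 12.000000 → v2 = (0.375000, 0.791667, 1.000000)
Requested entry of v2: 57/72 = 0.79167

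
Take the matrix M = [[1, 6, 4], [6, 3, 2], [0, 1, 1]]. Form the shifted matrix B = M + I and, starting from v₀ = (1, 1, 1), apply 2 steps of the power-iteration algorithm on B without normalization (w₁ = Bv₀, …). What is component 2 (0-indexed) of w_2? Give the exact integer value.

18

B = M + I has rows (2, 6, 4); (6, 4, 2); (0, 1, 2)
w1 = Bv₀ = (2·1 + 6·1 + 4·1; 6·1 + 4·1 + 2·1; 0·1 + 1·1 + 2·1) = (12, 12, 3)
w2 = Bw1 = (2·12 + 6·12 + 4·3; 6·12 + 4·12 + 2·3; 0·12 + 1·12 + 2·3) = (108, 126, 18)
Requested component of w2: 18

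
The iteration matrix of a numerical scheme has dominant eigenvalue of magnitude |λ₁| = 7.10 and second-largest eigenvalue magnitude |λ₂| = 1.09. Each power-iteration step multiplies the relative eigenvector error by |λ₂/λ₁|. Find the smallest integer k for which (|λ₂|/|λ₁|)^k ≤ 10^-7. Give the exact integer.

9

|λ₂/λ₁| = 1.09/7.10 = 0.15352
Need k ≥ ln(10^-7) / ln(0.15352) = -16.1181 / -1.8739 ≈ 8.601
Smallest integer k satisfying the bound: 9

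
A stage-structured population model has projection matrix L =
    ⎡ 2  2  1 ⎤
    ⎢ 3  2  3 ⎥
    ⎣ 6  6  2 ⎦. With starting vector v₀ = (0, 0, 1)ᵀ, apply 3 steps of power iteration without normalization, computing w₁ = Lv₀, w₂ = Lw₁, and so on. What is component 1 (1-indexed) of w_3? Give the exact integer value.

78

w1 = Lv₀ = (2·0 + 2·0 + 1·1; 3·0 + 2·0 + 3·1; 6·0 + 6·0 + 2·1) = (1, 3, 2)
w2 = Lw1 = (2·1 + 2·3 + 1·2; 3·1 + 2·3 + 3·2; 6·1 + 6·3 + 2·2) = (10, 15, 28)
w3 = Lw2 = (78, 144, 206)
The requested component of w3 is 78.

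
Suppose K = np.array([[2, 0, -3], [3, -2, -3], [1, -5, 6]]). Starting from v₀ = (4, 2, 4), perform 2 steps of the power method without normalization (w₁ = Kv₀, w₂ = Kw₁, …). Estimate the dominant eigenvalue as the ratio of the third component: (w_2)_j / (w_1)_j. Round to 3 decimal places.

λ ≈ 6.889

w1 = Kv₀ = (2·4 + 0·2 + (-3)·4; 3·4 + (-2)·2 + (-3)·4; 1·4 + (-5)·2 + 6·4) = (-4, -4, 18)
w2 = Kw1 = (2·(-4) + 0·(-4) + (-3)·18; 3·(-4) + (-2)·(-4) + (-3)·18; 1·(-4) + (-5)·(-4) + 6·18) = (-62, -58, 124)
Ratio at component: 124 / 18 = 6.889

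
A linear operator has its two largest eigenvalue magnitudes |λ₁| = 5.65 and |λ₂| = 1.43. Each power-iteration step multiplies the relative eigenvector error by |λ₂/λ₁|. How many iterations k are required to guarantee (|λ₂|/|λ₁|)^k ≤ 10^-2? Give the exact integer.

4

|λ₂/λ₁| = 1.43/5.65 = 0.25310
Need k ≥ ln(10^-2) / ln(0.25310) = -4.6052 / -1.3740 ≈ 3.352
Smallest integer k satisfying the bound: 4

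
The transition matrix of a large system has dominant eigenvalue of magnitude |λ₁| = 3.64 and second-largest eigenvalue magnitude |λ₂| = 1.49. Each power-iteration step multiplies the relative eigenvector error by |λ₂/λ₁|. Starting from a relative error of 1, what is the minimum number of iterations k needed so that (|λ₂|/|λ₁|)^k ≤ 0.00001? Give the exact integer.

13

|λ₂/λ₁| = 1.49/3.64 = 0.40934
Need k ≥ ln(0.00001) / ln(0.40934) = -11.5129 / -0.8932 ≈ 12.889
Smallest integer k satisfying the bound: 13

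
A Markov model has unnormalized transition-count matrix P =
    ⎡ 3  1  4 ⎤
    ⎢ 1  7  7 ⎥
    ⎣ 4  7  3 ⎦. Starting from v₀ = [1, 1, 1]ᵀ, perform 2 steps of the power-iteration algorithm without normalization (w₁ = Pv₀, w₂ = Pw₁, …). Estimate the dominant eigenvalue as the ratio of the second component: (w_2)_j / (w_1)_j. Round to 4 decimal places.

λ ≈ 14.0667

w1 = Pv₀ = (3·1 + 1·1 + 4·1; 1·1 + 7·1 + 7·1; 4·1 + 7·1 + 3·1) = (8, 15, 14)
w2 = Pw1 = (3·8 + 1·15 + 4·14; 1·8 + 7·15 + 7·14; 4·8 + 7·15 + 3·14) = (95, 211, 179)
Ratio at component: 211 / 15 = 14.0667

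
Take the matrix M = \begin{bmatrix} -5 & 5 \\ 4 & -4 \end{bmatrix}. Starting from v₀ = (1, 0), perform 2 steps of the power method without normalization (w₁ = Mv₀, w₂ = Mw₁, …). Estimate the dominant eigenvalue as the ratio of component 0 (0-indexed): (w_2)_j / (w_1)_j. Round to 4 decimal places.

w1 = Mv₀ = ((-5)·1 + 5·0; 4·1 + (-4)·0) = (-5, 4)
w2 = Mw1 = ((-5)·(-5) + 5·4; 4·(-5) + (-4)·4) = (45, -36)
Ratio at component: 45 / -5 = -9.0000

λ ≈ -9.0000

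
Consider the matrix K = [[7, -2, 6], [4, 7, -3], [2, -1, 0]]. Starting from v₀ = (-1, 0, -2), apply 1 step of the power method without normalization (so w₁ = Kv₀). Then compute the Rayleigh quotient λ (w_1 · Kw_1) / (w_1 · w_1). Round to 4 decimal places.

λ ≈ 7.5854

w1 = Kv₀ = (7·(-1) + (-2)·0 + 6·(-2); 4·(-1) + 7·0 + (-3)·(-2); 2·(-1) + (-1)·0 + 0·(-2)) = (-19, 2, -2)
Kw1 = (-149, -56, -40)
w1·Kw1 = (-19)·(-149) + 2·(-56) + (-2)·(-40) = 2799; w1·w1 = (-19)·(-19) + 2·2 + (-2)·(-2) = 369
λ ≈ 2799/369 = 7.5854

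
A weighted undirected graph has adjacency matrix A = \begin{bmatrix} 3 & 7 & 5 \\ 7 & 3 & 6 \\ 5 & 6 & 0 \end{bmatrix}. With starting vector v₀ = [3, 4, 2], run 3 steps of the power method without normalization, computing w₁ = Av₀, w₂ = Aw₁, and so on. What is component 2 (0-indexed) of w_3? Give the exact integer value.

w1 = Av₀ = (47, 45, 39)
w2 = Aw1 = (651, 698, 505)
w3 = Aw2 = (9364, 9681, 7443)
The requested component of w3 is 7443.

7443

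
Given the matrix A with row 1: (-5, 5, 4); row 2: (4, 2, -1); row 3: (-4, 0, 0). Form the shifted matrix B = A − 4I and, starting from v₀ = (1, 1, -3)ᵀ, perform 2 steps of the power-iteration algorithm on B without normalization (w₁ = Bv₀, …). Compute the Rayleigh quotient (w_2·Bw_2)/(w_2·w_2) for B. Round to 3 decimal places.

-10.942

B = A − 4I has rows (-9, 5, 4); (4, -2, -1); (-4, 0, -4)
w1 = Bv₀ = ((-9)·1 + 5·1 + 4·(-3); 4·1 + (-2)·1 + (-1)·(-3); (-4)·1 + 0·1 + (-4)·(-3)) = (-16, 5, 8)
w2 = Bw1 = ((-9)·(-16) + 5·5 + 4·8; 4·(-16) + (-2)·5 + (-1)·8; (-4)·(-16) + 0·5 + (-4)·8) = (201, -82, 32)
Bw2 = (-2091, 936, -932)
w2·Bw2 = -526867; w2·w2 = 48149; μ ≈ -526867/48149 = -10.942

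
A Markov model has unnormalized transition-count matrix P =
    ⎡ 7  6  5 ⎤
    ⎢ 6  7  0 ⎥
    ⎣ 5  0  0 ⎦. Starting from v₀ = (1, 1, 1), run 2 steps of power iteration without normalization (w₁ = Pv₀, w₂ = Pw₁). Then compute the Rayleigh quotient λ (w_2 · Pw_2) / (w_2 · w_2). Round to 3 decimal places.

w1 = Pv₀ = (7·1 + 6·1 + 5·1; 6·1 + 7·1 + 0·1; 5·1 + 0·1 + 0·1) = (18, 13, 5)
w2 = Pw1 = (7·18 + 6·13 + 5·5; 6·18 + 7·13 + 0·5; 5·18 + 0·13 + 0·5) = (229, 199, 90)
Pw2 = (3247, 2767, 1145)
w2·Pw2 = 229·3247 + 199·2767 + 90·1145 = 1397246; w2·w2 = 229·229 + 199·199 + 90·90 = 100142
λ ≈ 1397246/100142 = 13.953

13.953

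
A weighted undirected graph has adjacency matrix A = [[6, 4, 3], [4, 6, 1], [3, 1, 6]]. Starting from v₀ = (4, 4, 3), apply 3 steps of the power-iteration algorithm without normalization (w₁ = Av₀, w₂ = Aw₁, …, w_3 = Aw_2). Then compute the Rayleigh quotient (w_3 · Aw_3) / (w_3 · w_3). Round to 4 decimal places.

λ ≈ 11.5096

w1 = Av₀ = (49, 43, 34)
w2 = Aw1 = (568, 488, 394)
w3 = Aw2 = (6542, 5594, 4556)
Aw3 = (75296, 64288, 52556)
w3·Aw3 = 6542·75296 + 5594·64288 + 4556·52556 = 1091658640; w3·w3 = 6542·6542 + 5594·5594 + 4556·4556 = 94847736
λ ≈ 1091658640/94847736 = 11.5096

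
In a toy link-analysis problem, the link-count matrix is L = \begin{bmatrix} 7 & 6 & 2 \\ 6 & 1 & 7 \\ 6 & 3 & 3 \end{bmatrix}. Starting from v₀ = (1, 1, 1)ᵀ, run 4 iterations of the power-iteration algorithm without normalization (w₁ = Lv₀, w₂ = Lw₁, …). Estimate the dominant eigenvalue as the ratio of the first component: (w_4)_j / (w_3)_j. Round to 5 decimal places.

w1 = Lv₀ = (15, 14, 12)
w2 = Lw1 = (213, 188, 168)
w3 = Lw2 = (2955, 2642, 2346)
w4 = Lw3 = (41229, 36794, 32694)
Ratio at component: 41229 / 2955 = 13.95228

13.95228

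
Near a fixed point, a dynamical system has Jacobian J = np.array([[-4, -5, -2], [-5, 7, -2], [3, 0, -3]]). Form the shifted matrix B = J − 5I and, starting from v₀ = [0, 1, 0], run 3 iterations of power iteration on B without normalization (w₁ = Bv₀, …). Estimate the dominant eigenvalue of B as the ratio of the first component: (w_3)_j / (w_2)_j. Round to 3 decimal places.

μ ≈ -12.286

B = J − 5I has rows (-9, -5, -2); (-5, 2, -2); (3, 0, -8)
w1 = Bv₀ = ((-9)·0 + (-5)·1 + (-2)·0; (-5)·0 + 2·1 + (-2)·0; 3·0 + 0·1 + (-8)·0) = (-5, 2, 0)
w2 = Bw1 = ((-9)·(-5) + (-5)·2 + (-2)·0; (-5)·(-5) + 2·2 + (-2)·0; 3·(-5) + 0·2 + (-8)·0) = (35, 29, -15)
w3 = Bw2 = (-430, -87, 225)
Ratio: -430/35 = -12.286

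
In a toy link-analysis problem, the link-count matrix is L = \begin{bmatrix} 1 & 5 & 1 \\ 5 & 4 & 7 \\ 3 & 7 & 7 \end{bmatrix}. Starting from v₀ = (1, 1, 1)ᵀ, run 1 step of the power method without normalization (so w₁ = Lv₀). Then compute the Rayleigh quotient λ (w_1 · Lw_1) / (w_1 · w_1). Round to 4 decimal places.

w1 = Lv₀ = (1·1 + 5·1 + 1·1; 5·1 + 4·1 + 7·1; 3·1 + 7·1 + 7·1) = (7, 16, 17)
Lw1 = (104, 218, 252)
w1·Lw1 = 7·104 + 16·218 + 17·252 = 8500; w1·w1 = 7·7 + 16·16 + 17·17 = 594
λ ≈ 8500/594 = 14.3098

14.3098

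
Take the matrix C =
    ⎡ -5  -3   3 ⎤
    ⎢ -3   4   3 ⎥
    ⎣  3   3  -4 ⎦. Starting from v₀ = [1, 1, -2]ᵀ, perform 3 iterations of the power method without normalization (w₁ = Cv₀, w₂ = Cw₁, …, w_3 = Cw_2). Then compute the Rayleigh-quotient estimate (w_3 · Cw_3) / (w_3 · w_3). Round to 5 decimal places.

λ ≈ -8.91638

w1 = Cv₀ = ((-5)·1 + (-3)·1 + 3·(-2); (-3)·1 + 4·1 + 3·(-2); 3·1 + 3·1 + (-4)·(-2)) = (-14, -5, 14)
w2 = Cw1 = ((-5)·(-14) + (-3)·(-5) + 3·14; (-3)·(-14) + 4·(-5) + 3·14; 3·(-14) + 3·(-5) + (-4)·14) = (127, 64, -113)
w3 = Cw2 = (-1166, -464, 1025)
Cw3 = (10297, 4717, -8990)
w3·Cw3 = (-1166)·10297 + (-464)·4717 + 1025·(-8990) = -23409740; w3·w3 = (-1166)·(-1166) + (-464)·(-464) + 1025·1025 = 2625477
λ ≈ -23409740/2625477 = -8.91638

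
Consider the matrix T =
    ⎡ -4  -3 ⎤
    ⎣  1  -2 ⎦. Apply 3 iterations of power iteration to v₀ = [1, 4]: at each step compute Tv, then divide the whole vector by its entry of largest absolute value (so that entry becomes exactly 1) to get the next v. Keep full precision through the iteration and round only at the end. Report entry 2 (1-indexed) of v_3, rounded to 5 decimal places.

-0.26647

Tv0 = (-16.000000, -7.000000); divide by -16.000000 → v1 = (1.000000, 0.437500)
Tv1 = (-5.312500, 0.125000); divide by -5.312500 → v2 = (1.000000, -0.023529)
Tv2 = (-3.929412, 1.047059); divide by -3.929412 → v3 = (1.000000, -0.266467)
Requested entry of v3: 89/-334 = -0.26647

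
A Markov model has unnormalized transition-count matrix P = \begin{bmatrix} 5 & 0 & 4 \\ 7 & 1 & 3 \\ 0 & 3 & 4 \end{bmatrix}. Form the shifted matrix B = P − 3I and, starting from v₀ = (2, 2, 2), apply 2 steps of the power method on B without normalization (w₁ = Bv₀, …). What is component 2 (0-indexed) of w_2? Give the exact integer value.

56

B = P − 3I has rows (2, 0, 4); (7, -2, 3); (0, 3, 1)
w1 = Bv₀ = (2·2 + 0·2 + 4·2; 7·2 + (-2)·2 + 3·2; 0·2 + 3·2 + 1·2) = (12, 16, 8)
w2 = Bw1 = (2·12 + 0·16 + 4·8; 7·12 + (-2)·16 + 3·8; 0·12 + 3·16 + 1·8) = (56, 76, 56)
Requested component of w2: 56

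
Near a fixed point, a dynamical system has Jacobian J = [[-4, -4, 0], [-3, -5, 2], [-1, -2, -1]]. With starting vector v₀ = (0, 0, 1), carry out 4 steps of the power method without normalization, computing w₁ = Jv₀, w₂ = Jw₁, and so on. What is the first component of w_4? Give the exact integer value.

-632

w1 = Jv₀ = (0, 2, -1)
w2 = Jw1 = (-8, -12, -3)
w3 = Jw2 = (80, 78, 35)
w4 = Jw3 = (-632, -560, -271)
The requested component of w4 is -632.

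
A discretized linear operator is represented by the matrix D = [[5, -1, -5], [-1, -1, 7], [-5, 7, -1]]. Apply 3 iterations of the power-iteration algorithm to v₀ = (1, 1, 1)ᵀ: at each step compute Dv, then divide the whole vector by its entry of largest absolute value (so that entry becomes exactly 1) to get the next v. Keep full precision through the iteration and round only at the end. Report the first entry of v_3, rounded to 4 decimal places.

-0.9579

Dv0 = (-1.00000, 5.00000, 1.00000); divide by 5.00000 → v1 = (-0.20000, 1.00000, 0.20000)
Dv1 = (-3.00000, 0.60000, 7.80000); divide by 7.80000 → v2 = (-0.38462, 0.07692, 1.00000)
Dv2 = (-7.00000, 7.30769, 1.46154); divide by 7.30769 → v3 = (-0.95789, 1.00000, 0.20000)
Requested entry of v3: -273/285 = -0.9579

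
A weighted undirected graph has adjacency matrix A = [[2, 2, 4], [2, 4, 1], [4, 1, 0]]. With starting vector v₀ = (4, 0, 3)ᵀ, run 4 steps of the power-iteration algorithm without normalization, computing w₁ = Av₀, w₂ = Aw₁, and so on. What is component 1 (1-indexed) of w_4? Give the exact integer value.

5534

w1 = Av₀ = (2·4 + 2·0 + 4·3; 2·4 + 4·0 + 1·3; 4·4 + 1·0 + 0·3) = (20, 11, 16)
w2 = Aw1 = (2·20 + 2·11 + 4·16; 2·20 + 4·11 + 1·16; 4·20 + 1·11 + 0·16) = (126, 100, 91)
w3 = Aw2 = (816, 743, 604)
w4 = Aw3 = (5534, 5208, 4007)
The requested component of w4 is 5534.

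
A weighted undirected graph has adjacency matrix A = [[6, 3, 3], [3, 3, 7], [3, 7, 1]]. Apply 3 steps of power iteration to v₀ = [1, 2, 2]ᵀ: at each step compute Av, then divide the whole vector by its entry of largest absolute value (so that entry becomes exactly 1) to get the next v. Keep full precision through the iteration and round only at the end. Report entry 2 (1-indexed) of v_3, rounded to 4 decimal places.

Av0 = (18.00000, 23.00000, 19.00000); divide by 23.00000 → v1 = (0.78261, 1.00000, 0.82609)
Av1 = (10.17391, 11.13043, 10.17391); divide by 11.13043 → v2 = (0.91406, 1.00000, 0.91406)
Av2 = (11.22656, 12.14063, 10.65625); divide by 12.14063 → v3 = (0.92471, 1.00000, 0.87773)
Requested entry of v3: 3108/3108 = 1.0000

1.0000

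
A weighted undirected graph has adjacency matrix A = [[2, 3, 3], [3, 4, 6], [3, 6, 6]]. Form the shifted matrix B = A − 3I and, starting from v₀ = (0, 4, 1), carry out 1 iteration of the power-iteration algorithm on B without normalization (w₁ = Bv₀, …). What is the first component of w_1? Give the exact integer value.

B = A − 3I has rows (-1, 3, 3); (3, 1, 6); (3, 6, 3)
w1 = Bv₀ = ((-1)·0 + 3·4 + 3·1; 3·0 + 1·4 + 6·1; 3·0 + 6·4 + 3·1) = (15, 10, 27)
Requested component of w1: 15

15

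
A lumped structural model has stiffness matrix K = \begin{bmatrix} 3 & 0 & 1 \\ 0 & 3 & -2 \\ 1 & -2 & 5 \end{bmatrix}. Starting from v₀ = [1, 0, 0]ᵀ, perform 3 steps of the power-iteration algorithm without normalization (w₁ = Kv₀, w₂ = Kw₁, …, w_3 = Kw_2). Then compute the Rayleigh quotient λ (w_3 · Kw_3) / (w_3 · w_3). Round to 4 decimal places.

w1 = Kv₀ = (3·1 + 0·0 + 1·0; 0·1 + 3·0 + (-2)·0; 1·1 + (-2)·0 + 5·0) = (3, 0, 1)
w2 = Kw1 = (3·3 + 0·0 + 1·1; 0·3 + 3·0 + (-2)·1; 1·3 + (-2)·0 + 5·1) = (10, -2, 8)
w3 = Kw2 = (38, -22, 54)
Kw3 = (168, -174, 352)
w3·Kw3 = 38·168 + (-22)·(-174) + 54·352 = 29220; w3·w3 = 38·38 + (-22)·(-22) + 54·54 = 4844
λ ≈ 29220/4844 = 6.0322

6.0322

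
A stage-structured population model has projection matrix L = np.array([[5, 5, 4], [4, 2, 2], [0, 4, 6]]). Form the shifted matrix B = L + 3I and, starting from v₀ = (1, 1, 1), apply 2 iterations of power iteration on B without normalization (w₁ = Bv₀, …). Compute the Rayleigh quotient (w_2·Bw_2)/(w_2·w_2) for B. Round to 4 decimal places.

B = L + 3I has rows (8, 5, 4); (4, 5, 2); (0, 4, 9)
w1 = Bv₀ = (17, 11, 13)
w2 = Bw1 = (243, 149, 161)
Bw2 = (3333, 2039, 2045)
w2·Bw2 = 1442975; w2·w2 = 107171; μ ≈ 1442975/107171 = 13.4642

13.4642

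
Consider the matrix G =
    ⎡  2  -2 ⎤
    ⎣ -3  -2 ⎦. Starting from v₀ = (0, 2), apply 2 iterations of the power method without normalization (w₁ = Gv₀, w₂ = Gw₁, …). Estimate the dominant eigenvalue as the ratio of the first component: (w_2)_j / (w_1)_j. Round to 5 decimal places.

w1 = Gv₀ = (2·0 + (-2)·2; (-3)·0 + (-2)·2) = (-4, -4)
w2 = Gw1 = (2·(-4) + (-2)·(-4); (-3)·(-4) + (-2)·(-4)) = (0, 20)
Ratio at component: 0 / -4 = 0.00000

λ ≈ 0.00000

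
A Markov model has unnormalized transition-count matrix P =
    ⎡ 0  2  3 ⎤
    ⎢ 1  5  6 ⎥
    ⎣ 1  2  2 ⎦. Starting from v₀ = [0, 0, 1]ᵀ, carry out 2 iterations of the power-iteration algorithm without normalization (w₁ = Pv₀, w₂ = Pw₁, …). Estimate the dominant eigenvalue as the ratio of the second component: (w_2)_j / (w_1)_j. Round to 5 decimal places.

w1 = Pv₀ = (0·0 + 2·0 + 3·1; 1·0 + 5·0 + 6·1; 1·0 + 2·0 + 2·1) = (3, 6, 2)
w2 = Pw1 = (0·3 + 2·6 + 3·2; 1·3 + 5·6 + 6·2; 1·3 + 2·6 + 2·2) = (18, 45, 19)
Ratio at component: 45 / 6 = 7.50000

λ ≈ 7.50000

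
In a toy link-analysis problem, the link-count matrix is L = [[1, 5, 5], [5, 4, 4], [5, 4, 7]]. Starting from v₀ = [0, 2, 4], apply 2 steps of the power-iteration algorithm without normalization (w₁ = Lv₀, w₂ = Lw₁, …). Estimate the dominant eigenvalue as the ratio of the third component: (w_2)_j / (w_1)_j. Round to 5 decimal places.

λ ≈ 13.83333

w1 = Lv₀ = (1·0 + 5·2 + 5·4; 5·0 + 4·2 + 4·4; 5·0 + 4·2 + 7·4) = (30, 24, 36)
w2 = Lw1 = (1·30 + 5·24 + 5·36; 5·30 + 4·24 + 4·36; 5·30 + 4·24 + 7·36) = (330, 390, 498)
Ratio at component: 498 / 36 = 13.83333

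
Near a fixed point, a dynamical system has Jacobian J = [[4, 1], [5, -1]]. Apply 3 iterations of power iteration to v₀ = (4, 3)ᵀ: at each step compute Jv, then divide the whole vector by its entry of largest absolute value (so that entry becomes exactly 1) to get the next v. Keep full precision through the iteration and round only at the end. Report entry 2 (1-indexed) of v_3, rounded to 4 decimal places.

Jv0 = (19.00000, 17.00000); divide by 19.00000 → v1 = (1.00000, 0.89474)
Jv1 = (4.89474, 4.10526); divide by 4.89474 → v2 = (1.00000, 0.83871)
Jv2 = (4.83871, 4.16129); divide by 4.83871 → v3 = (1.00000, 0.86000)
Requested entry of v3: 387/450 = 0.8600

0.8600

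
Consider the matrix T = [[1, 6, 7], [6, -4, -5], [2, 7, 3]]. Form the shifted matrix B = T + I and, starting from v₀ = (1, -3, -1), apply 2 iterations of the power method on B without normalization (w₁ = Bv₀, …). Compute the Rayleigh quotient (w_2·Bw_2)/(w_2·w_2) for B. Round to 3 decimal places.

B = T + I has rows (2, 6, 7); (6, -3, -5); (2, 7, 4)
w1 = Bv₀ = (2·1 + 6·(-3) + 7·(-1); 6·1 + (-3)·(-3) + (-5)·(-1); 2·1 + 7·(-3) + 4·(-1)) = (-23, 20, -23)
w2 = Bw1 = (2·(-23) + 6·20 + 7·(-23); 6·(-23) + (-3)·20 + (-5)·(-23); 2·(-23) + 7·20 + 4·(-23)) = (-87, -83, 2)
Bw2 = (-658, -283, -747)
w2·Bw2 = 79241; w2·w2 = 14462; μ ≈ 79241/14462 = 5.479

5.479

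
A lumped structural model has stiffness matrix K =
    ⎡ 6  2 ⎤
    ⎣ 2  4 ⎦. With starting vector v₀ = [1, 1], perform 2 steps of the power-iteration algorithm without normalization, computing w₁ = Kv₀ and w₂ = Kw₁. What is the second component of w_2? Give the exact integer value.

w1 = Kv₀ = (8, 6)
w2 = Kw1 = (60, 40)
The requested component of w2 is 40.

40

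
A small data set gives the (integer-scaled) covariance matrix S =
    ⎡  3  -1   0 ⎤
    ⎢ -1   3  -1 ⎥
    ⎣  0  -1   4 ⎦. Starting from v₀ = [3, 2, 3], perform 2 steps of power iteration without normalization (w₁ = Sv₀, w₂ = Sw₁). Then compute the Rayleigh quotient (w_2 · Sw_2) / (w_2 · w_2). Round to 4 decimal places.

λ ≈ 4.5768

w1 = Sv₀ = (7, 0, 10)
w2 = Sw1 = (21, -17, 40)
Sw2 = (80, -112, 177)
w2·Sw2 = 21·80 + (-17)·(-112) + 40·177 = 10664; w2·w2 = 21·21 + (-17)·(-17) + 40·40 = 2330
λ ≈ 10664/2330 = 4.5768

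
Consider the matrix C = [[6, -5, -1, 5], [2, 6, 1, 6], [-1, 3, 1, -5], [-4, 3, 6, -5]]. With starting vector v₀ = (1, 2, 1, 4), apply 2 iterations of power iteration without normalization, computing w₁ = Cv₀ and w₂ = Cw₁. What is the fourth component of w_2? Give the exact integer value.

33

w1 = Cv₀ = (6·1 + (-5)·2 + (-1)·1 + 5·4; 2·1 + 6·2 + 1·1 + 6·4; (-1)·1 + 3·2 + 1·1 + (-5)·4; (-4)·1 + 3·2 + 6·1 + (-5)·4) = (15, 39, -14, -12)
w2 = Cw1 = (6·15 + (-5)·39 + (-1)·(-14) + 5·(-12); 2·15 + 6·39 + 1·(-14) + 6·(-12); (-1)·15 + 3·39 + 1·(-14) + (-5)·(-12); (-4)·15 + 3·39 + 6·(-14) + (-5)·(-12)) = (-151, 178, 148, 33)
The requested component of w2 is 33.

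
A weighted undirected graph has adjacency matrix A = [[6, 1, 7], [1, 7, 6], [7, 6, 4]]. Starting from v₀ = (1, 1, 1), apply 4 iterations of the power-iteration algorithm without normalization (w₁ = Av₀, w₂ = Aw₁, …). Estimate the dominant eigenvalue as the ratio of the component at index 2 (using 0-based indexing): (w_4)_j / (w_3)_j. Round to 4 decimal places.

w1 = Av₀ = (14, 14, 17)
w2 = Aw1 = (217, 214, 250)
w3 = Aw2 = (3266, 3215, 3803)
w4 = Aw3 = (49432, 48589, 57364)
Ratio at component: 57364 / 3803 = 15.0839

λ ≈ 15.0839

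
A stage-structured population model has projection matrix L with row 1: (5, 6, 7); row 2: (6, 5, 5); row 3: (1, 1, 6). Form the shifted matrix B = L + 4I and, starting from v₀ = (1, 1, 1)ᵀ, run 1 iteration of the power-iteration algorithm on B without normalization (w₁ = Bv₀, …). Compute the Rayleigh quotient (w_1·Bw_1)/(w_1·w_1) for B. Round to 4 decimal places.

B = L + 4I has rows (9, 6, 7); (6, 9, 5); (1, 1, 10)
w1 = Bv₀ = (9·1 + 6·1 + 7·1; 6·1 + 9·1 + 5·1; 1·1 + 1·1 + 10·1) = (22, 20, 12)
Bw1 = (402, 372, 162)
w1·Bw1 = 18228; w1·w1 = 1028; μ ≈ 18228/1028 = 17.7315

17.7315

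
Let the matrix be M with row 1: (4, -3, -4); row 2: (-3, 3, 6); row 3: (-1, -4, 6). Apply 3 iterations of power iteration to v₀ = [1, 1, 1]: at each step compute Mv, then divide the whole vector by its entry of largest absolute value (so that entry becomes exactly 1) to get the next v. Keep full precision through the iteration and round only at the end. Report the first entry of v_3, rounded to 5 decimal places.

Mv0 = (-3.000000, 6.000000, 1.000000); divide by 6.000000 → v1 = (-0.500000, 1.000000, 0.166667)
Mv1 = (-5.666667, 5.500000, -2.500000); divide by -5.666667 → v2 = (1.000000, -0.970588, 0.441176)
Mv2 = (5.147059, -3.264706, 5.529412); divide by 5.529412 → v3 = (0.930851, -0.590426, 1.000000)
Requested entry of v3: -175/-188 = 0.93085

0.93085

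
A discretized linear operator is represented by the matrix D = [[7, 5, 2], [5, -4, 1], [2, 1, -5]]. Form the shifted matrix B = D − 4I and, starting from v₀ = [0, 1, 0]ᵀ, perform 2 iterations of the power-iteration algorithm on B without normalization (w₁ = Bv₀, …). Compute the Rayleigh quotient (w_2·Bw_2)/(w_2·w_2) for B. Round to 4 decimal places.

μ ≈ -9.7914

B = D − 4I has rows (3, 5, 2); (5, -8, 1); (2, 1, -9)
w1 = Bv₀ = (5, -8, 1)
w2 = Bw1 = (-23, 90, -7)
Bw2 = (367, -842, 107)
w2·Bw2 = -84970; w2·w2 = 8678; μ ≈ -84970/8678 = -9.7914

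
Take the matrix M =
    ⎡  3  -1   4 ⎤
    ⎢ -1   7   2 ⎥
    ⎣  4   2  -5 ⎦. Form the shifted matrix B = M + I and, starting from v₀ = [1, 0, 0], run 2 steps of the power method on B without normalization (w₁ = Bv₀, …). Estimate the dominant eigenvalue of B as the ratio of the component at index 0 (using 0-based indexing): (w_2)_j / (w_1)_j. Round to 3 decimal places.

B = M + I has rows (4, -1, 4); (-1, 8, 2); (4, 2, -4)
w1 = Bv₀ = (4·1 + (-1)·0 + 4·0; (-1)·1 + 8·0 + 2·0; 4·1 + 2·0 + (-4)·0) = (4, -1, 4)
w2 = Bw1 = (4·4 + (-1)·(-1) + 4·4; (-1)·4 + 8·(-1) + 2·4; 4·4 + 2·(-1) + (-4)·4) = (33, -4, -2)
Ratio: 33/4 = 8.250

μ ≈ 8.250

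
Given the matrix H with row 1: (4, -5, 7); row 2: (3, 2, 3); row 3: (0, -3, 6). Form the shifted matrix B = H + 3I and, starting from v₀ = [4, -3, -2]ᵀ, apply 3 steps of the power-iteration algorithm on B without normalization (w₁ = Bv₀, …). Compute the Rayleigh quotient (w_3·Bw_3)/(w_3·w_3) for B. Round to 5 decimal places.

B = H + 3I has rows (7, -5, 7); (3, 5, 3); (0, -3, 9)
w1 = Bv₀ = (29, -9, -9)
w2 = Bw1 = (185, 15, -54)
w3 = Bw2 = (842, 468, -531)
Bw3 = (-163, 3273, -6183)
w3·Bw3 = 4677691; w3·w3 = 1209949; μ ≈ 4677691/1209949 = 3.86602

3.86602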